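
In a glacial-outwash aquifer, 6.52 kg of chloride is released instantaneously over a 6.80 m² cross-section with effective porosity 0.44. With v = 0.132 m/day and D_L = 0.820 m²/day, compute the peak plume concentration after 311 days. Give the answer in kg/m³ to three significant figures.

The peak of an instantaneous 1D plume sits at x = vt; there the Gaussian factor is 1 and C_max = M/(n_e·A·√(4πDt)), where n_e·A is the pore area the mass is dissolved in.
√(4πDt) = √(4π × 0.820 × 311) = 56.61 m, so C_max = 6.52/(0.44 × 6.80 × 56.61) = 0.0385 kg/m³.

0.0385 kg/m³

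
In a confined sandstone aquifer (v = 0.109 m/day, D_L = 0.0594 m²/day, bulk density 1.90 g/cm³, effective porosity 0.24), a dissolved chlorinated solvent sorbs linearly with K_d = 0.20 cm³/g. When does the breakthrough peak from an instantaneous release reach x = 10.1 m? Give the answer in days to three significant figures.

Retardation factor R = 1 + ρ_b·K_d/n = 1 + 1.90 × 0.20/0.24 = 2.583.
Sorption retards both mechanisms: v_R = v/R = 0.04220 m/day, D_R = D/R = 0.02300 m²/day.
Peak time from v_R²t² + 2D_R t − x² = 0: t = (√(D_R² + v_R²x²) − D_R)/v_R².
√(D_R² + v_R²x²) = √(0.02300² + 0.04220² × 10.1²) = 0.4268; v_R² = 0.001781.
t = (0.4268 − 0.02300)/0.001781 = 227 days.

227 days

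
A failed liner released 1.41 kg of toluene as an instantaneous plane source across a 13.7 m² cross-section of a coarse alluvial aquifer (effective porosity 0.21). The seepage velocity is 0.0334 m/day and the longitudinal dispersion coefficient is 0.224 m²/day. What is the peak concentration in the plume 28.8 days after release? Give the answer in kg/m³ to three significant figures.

0.0544 kg/m³

The peak of an instantaneous 1D plume sits at x = vt; there the Gaussian factor is 1 and C_max = M/(n_e·A·√(4πDt)), where n_e·A is the pore area the mass is dissolved in.
√(4πDt) = √(4π × 0.224 × 28.8) = 9.004 m, so C_max = 1.41/(0.21 × 13.7 × 9.004) = 0.0544 kg/m³.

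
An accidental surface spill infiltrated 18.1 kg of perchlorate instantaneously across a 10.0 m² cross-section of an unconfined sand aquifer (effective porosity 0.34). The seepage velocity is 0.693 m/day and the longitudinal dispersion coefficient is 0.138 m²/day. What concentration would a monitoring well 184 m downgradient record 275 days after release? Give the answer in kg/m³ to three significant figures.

0.183 kg/m³

For an instantaneous plane source, C(x,t) = M/(n_e·A·√(4πDt)) · exp(−(x−vt)²/(4Dt)), with n_e·A the pore (flow) area.
Plume center vt = 0.693 × 275 = 190.575 m, so the well at 184 m is 6.575 m upgradient of the peak.
√(4πDt) = 21.84 m, giving peak height M/(n_e·A·√(4πDt)) = 18.1/(0.34 × 10.0 × 21.84) = 0.2438 kg/m³.
(x−vt)²/(4Dt) = (-6.575)²/(4 × 0.138 × 275) = 0.2848; exp(−0.2848) = 0.7522.
C = 0.2438 × 0.7522 = 0.183 kg/m³.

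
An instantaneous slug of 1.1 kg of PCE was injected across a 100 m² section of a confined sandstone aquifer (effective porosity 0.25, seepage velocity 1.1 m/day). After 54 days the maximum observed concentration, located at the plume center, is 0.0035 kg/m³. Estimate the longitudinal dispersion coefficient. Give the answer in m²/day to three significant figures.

0.233 m²/day

At the plume center C_max = M/(n_e·A·√(4πDt)), so D = M²/(4πt·(n_e·A·C_max)²).
n_e·A·C_max = 0.25 × 100 × 0.0035 = 0.08750 kg/m.
D = 1.1²/(4π × 54 × 0.08750²) = 0.233 m²/day.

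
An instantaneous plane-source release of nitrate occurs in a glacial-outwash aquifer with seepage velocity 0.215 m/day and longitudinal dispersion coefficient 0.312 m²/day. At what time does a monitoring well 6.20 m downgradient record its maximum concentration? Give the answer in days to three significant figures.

22.9 days

For the 1D instantaneous-source solution, setting ∂C/∂t = 0 at fixed x gives v²t² + 2Dt − x² = 0, so t = (√(D² + v²x²) − D)/v².
√(D² + v²x²) = √(0.312² + 0.215² × 6.20²) = 1.369; v² = 0.046225.
t = (1.369 − 0.312)/0.046225 = 22.9 days (vs. the pure-advection estimate x/v = 28.8 d).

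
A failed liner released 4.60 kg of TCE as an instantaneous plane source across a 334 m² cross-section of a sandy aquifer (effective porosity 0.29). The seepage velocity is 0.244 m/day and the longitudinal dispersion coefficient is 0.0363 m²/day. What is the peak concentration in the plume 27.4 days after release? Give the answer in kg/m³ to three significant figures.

0.0134 kg/m³

The peak of an instantaneous 1D plume sits at x = vt; there the Gaussian factor is 1 and C_max = M/(n_e·A·√(4πDt)), where n_e·A is the pore area the mass is dissolved in.
√(4πDt) = √(4π × 0.0363 × 27.4) = 3.535 m, so C_max = 4.60/(0.29 × 334 × 3.535) = 0.0134 kg/m³.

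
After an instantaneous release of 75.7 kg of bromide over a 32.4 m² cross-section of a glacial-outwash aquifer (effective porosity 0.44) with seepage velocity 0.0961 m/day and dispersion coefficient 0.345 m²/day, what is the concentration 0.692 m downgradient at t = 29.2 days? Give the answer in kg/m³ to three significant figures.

For an instantaneous plane source, C(x,t) = M/(n_e·A·√(4πDt)) · exp(−(x−vt)²/(4Dt)), with n_e·A the pore (flow) area.
Plume center vt = 0.0961 × 29.2 = 2.80612 m, so the well at 0.692 m is 2.11412 m upgradient of the peak.
√(4πDt) = 11.25 m, giving peak height M/(n_e·A·√(4πDt)) = 75.7/(0.44 × 32.4 × 11.25) = 0.4720 kg/m³.
(x−vt)²/(4Dt) = (-2.11412)²/(4 × 0.345 × 29.2) = 0.1109; exp(−0.1109) = 0.8950.
C = 0.4720 × 0.8950 = 0.422 kg/m³.

0.422 kg/m³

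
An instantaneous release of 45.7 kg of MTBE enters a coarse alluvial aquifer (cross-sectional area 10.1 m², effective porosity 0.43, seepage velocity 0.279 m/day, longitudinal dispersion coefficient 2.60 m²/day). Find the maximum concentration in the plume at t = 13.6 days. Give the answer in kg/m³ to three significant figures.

The peak of an instantaneous 1D plume sits at x = vt; there the Gaussian factor is 1 and C_max = M/(n_e·A·√(4πDt)), where n_e·A is the pore area the mass is dissolved in.
√(4πDt) = √(4π × 2.60 × 13.6) = 21.08 m, so C_max = 45.7/(0.43 × 10.1 × 21.08) = 0.499 kg/m³.

0.499 kg/m³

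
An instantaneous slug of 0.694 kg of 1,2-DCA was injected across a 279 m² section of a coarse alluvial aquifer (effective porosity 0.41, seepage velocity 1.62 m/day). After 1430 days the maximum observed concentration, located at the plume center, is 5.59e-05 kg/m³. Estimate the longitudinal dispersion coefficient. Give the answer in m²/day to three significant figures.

At the plume center C_max = M/(n_e·A·√(4πDt)), so D = M²/(4πt·(n_e·A·C_max)²).
n_e·A·C_max = 0.41 × 279 × 5.59e-05 = 0.006394 kg/m.
D = 0.694²/(4π × 1430 × 0.006394²) = 0.656 m²/day.

0.656 m²/day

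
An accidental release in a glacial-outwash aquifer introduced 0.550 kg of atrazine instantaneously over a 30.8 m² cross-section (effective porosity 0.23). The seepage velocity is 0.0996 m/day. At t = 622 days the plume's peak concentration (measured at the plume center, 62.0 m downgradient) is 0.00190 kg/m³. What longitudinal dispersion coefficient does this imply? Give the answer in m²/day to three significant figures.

0.214 m²/day

At the plume center C_max = M/(n_e·A·√(4πDt)), so D = M²/(4πt·(n_e·A·C_max)²).
n_e·A·C_max = 0.23 × 30.8 × 0.00190 = 0.01346 kg/m.
D = 0.550²/(4π × 622 × 0.01346²) = 0.214 m²/day.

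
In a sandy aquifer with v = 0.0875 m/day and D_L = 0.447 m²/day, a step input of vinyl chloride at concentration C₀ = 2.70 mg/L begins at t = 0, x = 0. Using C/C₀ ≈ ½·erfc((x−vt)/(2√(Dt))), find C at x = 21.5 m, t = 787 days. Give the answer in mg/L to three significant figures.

2.60 mg/L

For a continuous step input, C/C₀ ≈ ½·erfc((x−vt)/(2√(Dt))).
vt = 0.0875 × 787 = 68.8625 m and 2√(Dt) = 2√(0.447 × 787) = 37.51 m.
Argument (x−vt)/(2√(Dt)) = (21.5 − 68.8625)/37.51 = -1.263; ½·erfc(-1.263) = 0.9630.
C = 2.70 × 0.9630 = 2.60 mg/L.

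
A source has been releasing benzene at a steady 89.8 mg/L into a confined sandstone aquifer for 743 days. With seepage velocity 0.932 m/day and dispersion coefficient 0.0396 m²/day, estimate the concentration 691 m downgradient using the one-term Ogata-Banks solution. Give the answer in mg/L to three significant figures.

51.8 mg/L

For a continuous step input, C/C₀ ≈ ½·erfc((x−vt)/(2√(Dt))).
vt = 0.932 × 743 = 692.476 m and 2√(Dt) = 2√(0.0396 × 743) = 10.85 m.
Argument (x−vt)/(2√(Dt)) = (691 − 692.476)/10.85 = -0.1360; ½·erfc(-0.1360) = 0.5763.
C = 89.8 × 0.5763 = 51.8 mg/L.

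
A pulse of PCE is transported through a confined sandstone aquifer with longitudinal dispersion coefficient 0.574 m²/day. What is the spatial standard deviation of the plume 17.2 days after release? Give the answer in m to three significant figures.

Dispersive spreading gives a Gaussian with σ² = 2Dt; advection only shifts the center.
σ = √(2 × 0.574 × 17.2) = 4.44 m.

4.44 m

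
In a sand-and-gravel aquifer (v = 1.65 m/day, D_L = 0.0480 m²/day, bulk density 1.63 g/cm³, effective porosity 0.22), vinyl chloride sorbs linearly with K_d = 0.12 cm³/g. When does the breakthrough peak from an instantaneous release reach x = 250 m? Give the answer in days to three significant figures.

Retardation factor R = 1 + ρ_b·K_d/n = 1 + 1.63 × 0.12/0.22 = 1.889.
Sorption retards both mechanisms: v_R = v/R = 0.8735 m/day, D_R = D/R = 0.02541 m²/day.
Peak time from v_R²t² + 2D_R t − x² = 0: t = (√(D_R² + v_R²x²) − D_R)/v_R².
√(D_R² + v_R²x²) = √(0.02541² + 0.8735² × 250²) = 218.4; v_R² = 0.7630.
t = (218.4 − 0.02541)/0.7630 = 286 days.

286 days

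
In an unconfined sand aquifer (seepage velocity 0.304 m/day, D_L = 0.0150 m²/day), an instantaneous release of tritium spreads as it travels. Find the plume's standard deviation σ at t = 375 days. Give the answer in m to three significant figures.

Dispersive spreading gives a Gaussian with σ² = 2Dt; advection only shifts the center.
σ = √(2 × 0.0150 × 375) = 3.35 m.

3.35 m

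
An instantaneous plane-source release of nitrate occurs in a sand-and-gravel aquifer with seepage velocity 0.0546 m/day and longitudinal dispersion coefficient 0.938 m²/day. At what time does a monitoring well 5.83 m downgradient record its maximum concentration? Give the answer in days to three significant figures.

17.6 days

For the 1D instantaneous-source solution, setting ∂C/∂t = 0 at fixed x gives v²t² + 2Dt − x² = 0, so t = (√(D² + v²x²) − D)/v².
√(D² + v²x²) = √(0.938² + 0.0546² × 5.83²) = 0.9905; v² = 0.00298116.
t = (0.9905 − 0.938)/0.00298116 = 17.6 days (vs. the pure-advection estimate x/v = 107 d).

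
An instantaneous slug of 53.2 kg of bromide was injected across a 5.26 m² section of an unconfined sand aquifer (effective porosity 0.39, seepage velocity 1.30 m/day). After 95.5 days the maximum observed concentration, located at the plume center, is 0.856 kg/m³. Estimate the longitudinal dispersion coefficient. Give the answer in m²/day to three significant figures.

At the plume center C_max = M/(n_e·A·√(4πDt)), so D = M²/(4πt·(n_e·A·C_max)²).
n_e·A·C_max = 0.39 × 5.26 × 0.856 = 1.756 kg/m.
D = 53.2²/(4π × 95.5 × 1.756²) = 0.765 m²/day.

0.765 m²/day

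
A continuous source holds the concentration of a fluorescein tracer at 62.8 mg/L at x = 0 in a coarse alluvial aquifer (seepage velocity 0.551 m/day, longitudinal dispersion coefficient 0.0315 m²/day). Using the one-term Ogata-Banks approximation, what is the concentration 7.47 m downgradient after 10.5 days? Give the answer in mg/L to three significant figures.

1.20 mg/L

For a continuous step input, C/C₀ ≈ ½·erfc((x−vt)/(2√(Dt))).
vt = 0.551 × 10.5 = 5.7855 m and 2√(Dt) = 2√(0.0315 × 10.5) = 1.150 m.
Argument (x−vt)/(2√(Dt)) = (7.47 − 5.7855)/1.150 = 1.465; ½·erfc(1.465) = 0.01914.
C = 62.8 × 0.01914 = 1.20 mg/L.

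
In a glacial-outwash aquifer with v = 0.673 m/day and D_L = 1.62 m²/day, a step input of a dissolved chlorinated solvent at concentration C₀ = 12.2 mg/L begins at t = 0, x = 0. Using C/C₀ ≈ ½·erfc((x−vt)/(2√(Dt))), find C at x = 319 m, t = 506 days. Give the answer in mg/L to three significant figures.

For a continuous step input, C/C₀ ≈ ½·erfc((x−vt)/(2√(Dt))).
vt = 0.673 × 506 = 340.538 m and 2√(Dt) = 2√(1.62 × 506) = 57.26 m.
Argument (x−vt)/(2√(Dt)) = (319 − 340.538)/57.26 = -0.3761; ½·erfc(-0.3761) = 0.7026.
C = 12.2 × 0.7026 = 8.57 mg/L.

8.57 mg/L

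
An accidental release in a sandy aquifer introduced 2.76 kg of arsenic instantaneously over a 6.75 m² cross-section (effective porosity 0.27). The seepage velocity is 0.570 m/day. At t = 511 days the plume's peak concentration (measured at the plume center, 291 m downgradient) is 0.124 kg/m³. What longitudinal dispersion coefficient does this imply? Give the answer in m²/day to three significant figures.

At the plume center C_max = M/(n_e·A·√(4πDt)), so D = M²/(4πt·(n_e·A·C_max)²).
n_e·A·C_max = 0.27 × 6.75 × 0.124 = 0.2260 kg/m.
D = 2.76²/(4π × 511 × 0.2260²) = 0.0232 m²/day.

0.0232 m²/day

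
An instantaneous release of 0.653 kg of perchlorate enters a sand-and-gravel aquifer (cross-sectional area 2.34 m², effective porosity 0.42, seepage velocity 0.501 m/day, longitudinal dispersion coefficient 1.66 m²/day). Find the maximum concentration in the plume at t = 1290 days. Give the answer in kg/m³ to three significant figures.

The peak of an instantaneous 1D plume sits at x = vt; there the Gaussian factor is 1 and C_max = M/(n_e·A·√(4πDt)), where n_e·A is the pore area the mass is dissolved in.
√(4πDt) = √(4π × 1.66 × 1290) = 164.0 m, so C_max = 0.653/(0.42 × 2.34 × 164.0) = 0.00405 kg/m³.

0.00405 kg/m³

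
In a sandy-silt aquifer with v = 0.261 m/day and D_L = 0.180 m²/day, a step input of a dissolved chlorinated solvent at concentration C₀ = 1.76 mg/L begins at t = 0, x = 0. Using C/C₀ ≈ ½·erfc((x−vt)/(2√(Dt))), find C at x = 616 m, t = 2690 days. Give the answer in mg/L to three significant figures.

1.76 mg/L

For a continuous step input, C/C₀ ≈ ½·erfc((x−vt)/(2√(Dt))).
vt = 0.261 × 2690 = 702.09 m and 2√(Dt) = 2√(0.180 × 2690) = 44.01 m.
Argument (x−vt)/(2√(Dt)) = (616 − 702.09)/44.01 = -1.956; ½·erfc(-1.956) = 0.9972.
C = 1.76 × 0.9972 = 1.76 mg/L.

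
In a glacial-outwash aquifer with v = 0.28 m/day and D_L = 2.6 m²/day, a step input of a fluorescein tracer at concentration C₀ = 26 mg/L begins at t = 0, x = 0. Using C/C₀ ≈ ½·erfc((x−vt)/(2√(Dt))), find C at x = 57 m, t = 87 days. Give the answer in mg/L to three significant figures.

For a continuous step input, C/C₀ ≈ ½·erfc((x−vt)/(2√(Dt))).
vt = 0.28 × 87 = 24.36 m and 2√(Dt) = 2√(2.6 × 87) = 30.08 m.
Argument (x−vt)/(2√(Dt)) = (57 − 24.36)/30.08 = 1.085; ½·erfc(1.085) = 0.06246.
C = 26 × 0.06246 = 1.62 mg/L.

1.62 mg/L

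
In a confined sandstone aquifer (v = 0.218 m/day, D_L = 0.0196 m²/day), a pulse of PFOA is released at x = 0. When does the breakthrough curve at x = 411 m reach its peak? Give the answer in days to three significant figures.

1880 days

For the 1D instantaneous-source solution, setting ∂C/∂t = 0 at fixed x gives v²t² + 2Dt − x² = 0, so t = (√(D² + v²x²) − D)/v².
√(D² + v²x²) = √(0.0196² + 0.218² × 411²) = 89.60; v² = 0.047524.
t = (89.60 − 0.0196)/0.047524 = 1880 days (vs. the pure-advection estimate x/v = 1890 d).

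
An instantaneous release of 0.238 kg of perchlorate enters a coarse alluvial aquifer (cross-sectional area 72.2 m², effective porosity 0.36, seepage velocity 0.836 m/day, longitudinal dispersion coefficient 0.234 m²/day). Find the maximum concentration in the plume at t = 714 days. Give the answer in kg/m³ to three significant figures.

0.000200 kg/m³

The peak of an instantaneous 1D plume sits at x = vt; there the Gaussian factor is 1 and C_max = M/(n_e·A·√(4πDt)), where n_e·A is the pore area the mass is dissolved in.
√(4πDt) = √(4π × 0.234 × 714) = 45.82 m, so C_max = 0.238/(0.36 × 72.2 × 45.82) = 0.000200 kg/m³.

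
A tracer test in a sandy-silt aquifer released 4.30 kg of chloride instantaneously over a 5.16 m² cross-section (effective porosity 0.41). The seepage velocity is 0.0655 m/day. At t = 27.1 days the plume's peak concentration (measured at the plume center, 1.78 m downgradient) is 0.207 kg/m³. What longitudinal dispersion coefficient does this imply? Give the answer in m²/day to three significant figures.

0.283 m²/day

At the plume center C_max = M/(n_e·A·√(4πDt)), so D = M²/(4πt·(n_e·A·C_max)²).
n_e·A·C_max = 0.41 × 5.16 × 0.207 = 0.4379 kg/m.
D = 4.30²/(4π × 27.1 × 0.4379²) = 0.283 m²/day.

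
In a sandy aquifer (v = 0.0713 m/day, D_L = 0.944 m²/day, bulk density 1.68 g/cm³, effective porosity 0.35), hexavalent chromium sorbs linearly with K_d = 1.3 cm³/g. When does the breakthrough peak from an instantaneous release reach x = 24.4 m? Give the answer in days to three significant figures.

1470 days

Retardation factor R = 1 + ρ_b·K_d/n = 1 + 1.68 × 1.3/0.35 = 7.240.
Sorption retards both mechanisms: v_R = v/R = 0.009848 m/day, D_R = D/R = 0.1304 m²/day.
Peak time from v_R²t² + 2D_R t − x² = 0: t = (√(D_R² + v_R²x²) − D_R)/v_R².
√(D_R² + v_R²x²) = √(0.1304² + 0.009848² × 24.4²) = 0.2734; v_R² = 9.698e-05.
t = (0.2734 − 0.1304)/9.698e-05 = 1470 days.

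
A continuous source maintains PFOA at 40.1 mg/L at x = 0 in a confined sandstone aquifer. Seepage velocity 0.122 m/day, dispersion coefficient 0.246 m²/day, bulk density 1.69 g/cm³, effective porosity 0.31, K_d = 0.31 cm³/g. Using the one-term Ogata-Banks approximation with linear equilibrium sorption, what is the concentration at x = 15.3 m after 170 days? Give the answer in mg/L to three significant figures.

Retardation factor R = 1 + ρ_b·K_d/n = 1 + 1.69 × 0.31/0.31 = 2.690.
Sorption retards both mechanisms: v_R = v/R = 0.04535 m/day, D_R = D/R = 0.09145 m²/day.
v_R·t = 0.04535 × 170 = 7.7095 m; 2√(D_R t) = 7.886 m; argument = (15.3 − 7.7095)/7.886 = 0.9625.
C = C₀ × ½·erfc(0.9625) = 40.1 × 0.08673 = 3.48 mg/L.

3.48 mg/L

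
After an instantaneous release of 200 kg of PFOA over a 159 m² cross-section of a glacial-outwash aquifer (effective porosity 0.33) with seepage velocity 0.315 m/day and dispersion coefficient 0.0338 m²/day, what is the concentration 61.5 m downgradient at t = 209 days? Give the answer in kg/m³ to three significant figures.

For an instantaneous plane source, C(x,t) = M/(n_e·A·√(4πDt)) · exp(−(x−vt)²/(4Dt)), with n_e·A the pore (flow) area.
Plume center vt = 0.315 × 209 = 65.835 m, so the well at 61.5 m is 4.335 m upgradient of the peak.
√(4πDt) = 9.422 m, giving peak height M/(n_e·A·√(4πDt)) = 200/(0.33 × 159 × 9.422) = 0.4046 kg/m³.
(x−vt)²/(4Dt) = (-4.335)²/(4 × 0.0338 × 209) = 0.6651; exp(−0.6651) = 0.5142.
C = 0.4046 × 0.5142 = 0.208 kg/m³.

0.208 kg/m³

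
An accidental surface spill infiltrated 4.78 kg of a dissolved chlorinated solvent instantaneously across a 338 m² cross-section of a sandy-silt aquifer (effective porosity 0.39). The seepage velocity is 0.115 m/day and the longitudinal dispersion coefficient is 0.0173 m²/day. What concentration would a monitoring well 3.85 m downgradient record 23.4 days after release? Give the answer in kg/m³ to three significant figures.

For an instantaneous plane source, C(x,t) = M/(n_e·A·√(4πDt)) · exp(−(x−vt)²/(4Dt)), with n_e·A the pore (flow) area.
Plume center vt = 0.115 × 23.4 = 2.691 m, so the well at 3.85 m is 1.159 m downgradient of the peak.
√(4πDt) = 2.255 m, giving peak height M/(n_e·A·√(4πDt)) = 4.78/(0.39 × 338 × 2.255) = 0.01608 kg/m³.
(x−vt)²/(4Dt) = (1.159)²/(4 × 0.0173 × 23.4) = 0.8296; exp(−0.8296) = 0.4362.
C = 0.01608 × 0.4362 = 0.00701 kg/m³.

0.00701 kg/m³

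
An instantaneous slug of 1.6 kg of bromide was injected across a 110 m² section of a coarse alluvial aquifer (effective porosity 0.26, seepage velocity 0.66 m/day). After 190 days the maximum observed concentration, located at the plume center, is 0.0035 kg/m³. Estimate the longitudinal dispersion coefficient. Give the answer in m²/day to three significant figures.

At the plume center C_max = M/(n_e·A·√(4πDt)), so D = M²/(4πt·(n_e·A·C_max)²).
n_e·A·C_max = 0.26 × 110 × 0.0035 = 0.1001 kg/m.
D = 1.6²/(4π × 190 × 0.1001²) = 0.107 m²/day.

0.107 m²/day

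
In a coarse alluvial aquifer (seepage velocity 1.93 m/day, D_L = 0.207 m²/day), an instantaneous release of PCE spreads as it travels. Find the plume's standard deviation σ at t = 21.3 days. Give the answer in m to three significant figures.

Dispersive spreading gives a Gaussian with σ² = 2Dt; advection only shifts the center.
σ = √(2 × 0.207 × 21.3) = 2.97 m.

2.97 m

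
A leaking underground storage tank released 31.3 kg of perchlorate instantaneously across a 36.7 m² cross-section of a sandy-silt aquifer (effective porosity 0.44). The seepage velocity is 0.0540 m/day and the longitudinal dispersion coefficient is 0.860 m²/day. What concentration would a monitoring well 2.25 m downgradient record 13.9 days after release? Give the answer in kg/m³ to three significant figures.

For an instantaneous plane source, C(x,t) = M/(n_e·A·√(4πDt)) · exp(−(x−vt)²/(4Dt)), with n_e·A the pore (flow) area.
Plume center vt = 0.0540 × 13.9 = 0.7506 m, so the well at 2.25 m is 1.4994 m downgradient of the peak.
√(4πDt) = 12.26 m, giving peak height M/(n_e·A·√(4πDt)) = 31.3/(0.44 × 36.7 × 12.26) = 0.1581 kg/m³.
(x−vt)²/(4Dt) = (1.4994)²/(4 × 0.860 × 13.9) = 0.04702; exp(−0.04702) = 0.9541.
C = 0.1581 × 0.9541 = 0.151 kg/m³.

0.151 kg/m³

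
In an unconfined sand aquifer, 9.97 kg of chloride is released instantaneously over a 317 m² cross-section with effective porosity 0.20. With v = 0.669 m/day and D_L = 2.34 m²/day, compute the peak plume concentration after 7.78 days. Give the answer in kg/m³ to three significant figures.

The peak of an instantaneous 1D plume sits at x = vt; there the Gaussian factor is 1 and C_max = M/(n_e·A·√(4πDt)), where n_e·A is the pore area the mass is dissolved in.
√(4πDt) = √(4π × 2.34 × 7.78) = 15.13 m, so C_max = 9.97/(0.20 × 317 × 15.13) = 0.0104 kg/m³.

0.0104 kg/m³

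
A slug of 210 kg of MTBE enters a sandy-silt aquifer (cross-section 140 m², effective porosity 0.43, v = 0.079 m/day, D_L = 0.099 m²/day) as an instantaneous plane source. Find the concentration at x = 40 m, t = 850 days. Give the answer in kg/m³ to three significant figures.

For an instantaneous plane source, C(x,t) = M/(n_e·A·√(4πDt)) · exp(−(x−vt)²/(4Dt)), with n_e·A the pore (flow) area.
Plume center vt = 0.079 × 850 = 67.15 m, so the well at 40 m is 27.15 m upgradient of the peak.
√(4πDt) = 32.52 m, giving peak height M/(n_e·A·√(4πDt)) = 210/(0.43 × 140 × 32.52) = 0.1073 kg/m³.
(x−vt)²/(4Dt) = (-27.15)²/(4 × 0.099 × 850) = 2.190; exp(−2.190) = 0.1119.
C = 0.1073 × 0.1119 = 0.0120 kg/m³.

0.0120 kg/m³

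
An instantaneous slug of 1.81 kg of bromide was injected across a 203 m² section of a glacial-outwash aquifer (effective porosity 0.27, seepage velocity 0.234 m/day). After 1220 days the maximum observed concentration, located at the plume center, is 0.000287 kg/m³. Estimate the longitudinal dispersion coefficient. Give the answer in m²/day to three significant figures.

0.864 m²/day

At the plume center C_max = M/(n_e·A·√(4πDt)), so D = M²/(4πt·(n_e·A·C_max)²).
n_e·A·C_max = 0.27 × 203 × 0.000287 = 0.01573 kg/m.
D = 1.81²/(4π × 1220 × 0.01573²) = 0.864 m²/day.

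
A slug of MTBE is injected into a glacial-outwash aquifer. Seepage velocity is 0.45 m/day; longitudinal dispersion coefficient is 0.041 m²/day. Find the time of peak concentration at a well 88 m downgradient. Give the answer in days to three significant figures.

For the 1D instantaneous-source solution, setting ∂C/∂t = 0 at fixed x gives v²t² + 2Dt − x² = 0, so t = (√(D² + v²x²) − D)/v².
√(D² + v²x²) = √(0.041² + 0.45² × 88²) = 39.60; v² = 0.2025.
t = (39.60 − 0.041)/0.2025 = 195 days (vs. the pure-advection estimate x/v = 196 d).

195 days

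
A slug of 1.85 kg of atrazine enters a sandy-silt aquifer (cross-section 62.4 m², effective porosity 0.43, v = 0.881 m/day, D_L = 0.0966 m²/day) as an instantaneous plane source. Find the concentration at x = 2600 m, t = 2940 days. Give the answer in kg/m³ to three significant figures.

For an instantaneous plane source, C(x,t) = M/(n_e·A·√(4πDt)) · exp(−(x−vt)²/(4Dt)), with n_e·A the pore (flow) area.
Plume center vt = 0.881 × 2940 = 2590.14 m, so the well at 2600 m is 9.86 m downgradient of the peak.
√(4πDt) = 59.74 m, giving peak height M/(n_e·A·√(4πDt)) = 1.85/(0.43 × 62.4 × 59.74) = 0.001154 kg/m³.
(x−vt)²/(4Dt) = (9.86)²/(4 × 0.0966 × 2940) = 0.08558; exp(−0.08558) = 0.9180.
C = 0.001154 × 0.9180 = 0.00106 kg/m³.

0.00106 kg/m³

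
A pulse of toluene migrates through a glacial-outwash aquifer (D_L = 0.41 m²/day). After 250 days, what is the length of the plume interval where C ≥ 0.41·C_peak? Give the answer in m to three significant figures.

38.2 m

The plume is Gaussian with σ = √(2Dt) = √(2 × 0.41 × 250) = 14.32 m.
C/C_peak = exp(−Δx²/(2σ²)) = 0.41 ⇒ Δx = σ·√(−2 ln 0.41) = 14.32 × 1.335 = 19.12 m.
Width = 2Δx = 38.2 m.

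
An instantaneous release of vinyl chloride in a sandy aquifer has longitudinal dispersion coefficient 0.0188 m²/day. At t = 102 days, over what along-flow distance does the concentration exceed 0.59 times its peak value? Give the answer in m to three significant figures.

4.02 m

The plume is Gaussian with σ = √(2Dt) = √(2 × 0.0188 × 102) = 1.958 m.
C/C_peak = exp(−Δx²/(2σ²)) = 0.59 ⇒ Δx = σ·√(−2 ln 0.59) = 1.958 × 1.027 = 2.011 m.
Width = 2Δx = 4.02 m.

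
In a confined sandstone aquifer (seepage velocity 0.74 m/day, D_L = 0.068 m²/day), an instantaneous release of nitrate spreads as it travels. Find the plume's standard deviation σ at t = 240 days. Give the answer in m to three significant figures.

5.71 m

Dispersive spreading gives a Gaussian with σ² = 2Dt; advection only shifts the center.
σ = √(2 × 0.068 × 240) = 5.71 m.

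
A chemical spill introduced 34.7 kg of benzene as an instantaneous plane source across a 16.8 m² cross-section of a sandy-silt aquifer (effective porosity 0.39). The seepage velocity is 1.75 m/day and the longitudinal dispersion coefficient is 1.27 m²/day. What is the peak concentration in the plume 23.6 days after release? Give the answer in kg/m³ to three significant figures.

The peak of an instantaneous 1D plume sits at x = vt; there the Gaussian factor is 1 and C_max = M/(n_e·A·√(4πDt)), where n_e·A is the pore area the mass is dissolved in.
√(4πDt) = √(4π × 1.27 × 23.6) = 19.41 m, so C_max = 34.7/(0.39 × 16.8 × 19.41) = 0.273 kg/m³.

0.273 kg/m³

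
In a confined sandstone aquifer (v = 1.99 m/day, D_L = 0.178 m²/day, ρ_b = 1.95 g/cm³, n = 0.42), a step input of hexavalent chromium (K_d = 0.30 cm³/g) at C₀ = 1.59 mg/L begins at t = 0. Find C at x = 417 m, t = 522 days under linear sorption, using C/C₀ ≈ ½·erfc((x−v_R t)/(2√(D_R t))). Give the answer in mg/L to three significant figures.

1.55 mg/L

Retardation factor R = 1 + ρ_b·K_d/n = 1 + 1.95 × 0.30/0.42 = 2.393.
Sorption retards both mechanisms: v_R = v/R = 0.8316 m/day, D_R = D/R = 0.07438 m²/day.
v_R·t = 0.8316 × 522 = 434.0952 m; 2√(D_R t) = 12.46 m; argument = (417 − 434.0952)/12.46 = -1.372.
C = C₀ × ½·erfc(-1.372) = 1.59 × 0.9738 = 1.55 mg/L.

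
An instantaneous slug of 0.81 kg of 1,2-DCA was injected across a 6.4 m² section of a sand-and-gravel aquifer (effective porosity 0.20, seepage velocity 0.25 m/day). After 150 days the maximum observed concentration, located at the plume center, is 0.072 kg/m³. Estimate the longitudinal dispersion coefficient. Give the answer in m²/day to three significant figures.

0.0410 m²/day

At the plume center C_max = M/(n_e·A·√(4πDt)), so D = M²/(4πt·(n_e·A·C_max)²).
n_e·A·C_max = 0.20 × 6.4 × 0.072 = 0.09216 kg/m.
D = 0.81²/(4π × 150 × 0.09216²) = 0.0410 m²/day.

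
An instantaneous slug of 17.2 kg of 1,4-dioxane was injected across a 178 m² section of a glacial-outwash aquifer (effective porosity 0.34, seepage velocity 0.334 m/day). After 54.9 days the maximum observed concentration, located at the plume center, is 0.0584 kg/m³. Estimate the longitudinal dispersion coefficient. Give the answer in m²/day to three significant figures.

0.0343 m²/day

At the plume center C_max = M/(n_e·A·√(4πDt)), so D = M²/(4πt·(n_e·A·C_max)²).
n_e·A·C_max = 0.34 × 178 × 0.0584 = 3.534 kg/m.
D = 17.2²/(4π × 54.9 × 3.534²) = 0.0343 m²/day.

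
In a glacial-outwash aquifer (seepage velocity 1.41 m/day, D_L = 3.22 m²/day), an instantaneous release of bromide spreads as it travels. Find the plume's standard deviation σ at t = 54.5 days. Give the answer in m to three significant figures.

18.7 m

Dispersive spreading gives a Gaussian with σ² = 2Dt; advection only shifts the center.
σ = √(2 × 3.22 × 54.5) = 18.7 m.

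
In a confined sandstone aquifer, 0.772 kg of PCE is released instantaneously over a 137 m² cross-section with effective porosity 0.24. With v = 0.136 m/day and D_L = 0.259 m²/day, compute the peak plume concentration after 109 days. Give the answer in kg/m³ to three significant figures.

0.00125 kg/m³

The peak of an instantaneous 1D plume sits at x = vt; there the Gaussian factor is 1 and C_max = M/(n_e·A·√(4πDt)), where n_e·A is the pore area the mass is dissolved in.
√(4πDt) = √(4π × 0.259 × 109) = 18.84 m, so C_max = 0.772/(0.24 × 137 × 18.84) = 0.00125 kg/m³.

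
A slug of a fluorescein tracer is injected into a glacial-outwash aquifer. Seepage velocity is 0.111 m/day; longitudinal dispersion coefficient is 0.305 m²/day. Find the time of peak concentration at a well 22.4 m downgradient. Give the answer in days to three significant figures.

179 days

For the 1D instantaneous-source solution, setting ∂C/∂t = 0 at fixed x gives v²t² + 2Dt − x² = 0, so t = (√(D² + v²x²) − D)/v².
√(D² + v²x²) = √(0.305² + 0.111² × 22.4²) = 2.505; v² = 0.012321.
t = (2.505 − 0.305)/0.012321 = 179 days (vs. the pure-advection estimate x/v = 202 d).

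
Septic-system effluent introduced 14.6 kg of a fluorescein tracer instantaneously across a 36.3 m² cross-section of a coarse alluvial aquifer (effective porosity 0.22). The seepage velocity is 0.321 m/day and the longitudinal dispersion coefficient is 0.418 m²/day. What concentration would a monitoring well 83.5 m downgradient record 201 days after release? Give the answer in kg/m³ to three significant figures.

For an instantaneous plane source, C(x,t) = M/(n_e·A·√(4πDt)) · exp(−(x−vt)²/(4Dt)), with n_e·A the pore (flow) area.
Plume center vt = 0.321 × 201 = 64.521 m, so the well at 83.5 m is 18.979 m downgradient of the peak.
√(4πDt) = 32.49 m, giving peak height M/(n_e·A·√(4πDt)) = 14.6/(0.22 × 36.3 × 32.49) = 0.05627 kg/m³.
(x−vt)²/(4Dt) = (18.979)²/(4 × 0.418 × 201) = 1.072; exp(−1.072) = 0.3423.
C = 0.05627 × 0.3423 = 0.0193 kg/m³.

0.0193 kg/m³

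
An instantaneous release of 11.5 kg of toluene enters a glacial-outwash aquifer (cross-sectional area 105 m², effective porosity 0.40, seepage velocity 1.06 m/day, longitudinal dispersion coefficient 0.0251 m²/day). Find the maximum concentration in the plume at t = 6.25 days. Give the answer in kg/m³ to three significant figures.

0.195 kg/m³

The peak of an instantaneous 1D plume sits at x = vt; there the Gaussian factor is 1 and C_max = M/(n_e·A·√(4πDt)), where n_e·A is the pore area the mass is dissolved in.
√(4πDt) = √(4π × 0.0251 × 6.25) = 1.404 m, so C_max = 11.5/(0.40 × 105 × 1.404) = 0.195 kg/m³.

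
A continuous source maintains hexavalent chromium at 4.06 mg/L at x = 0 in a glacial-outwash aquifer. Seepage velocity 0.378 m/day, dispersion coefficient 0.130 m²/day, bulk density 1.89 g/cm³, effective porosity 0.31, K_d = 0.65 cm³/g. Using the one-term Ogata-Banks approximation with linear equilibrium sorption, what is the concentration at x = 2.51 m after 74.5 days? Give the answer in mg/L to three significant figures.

3.84 mg/L

Retardation factor R = 1 + ρ_b·K_d/n = 1 + 1.89 × 0.65/0.31 = 4.963.
Sorption retards both mechanisms: v_R = v/R = 0.07616 m/day, D_R = D/R = 0.02619 m²/day.
v_R·t = 0.07616 × 74.5 = 5.67392 m; 2√(D_R t) = 2.794 m; argument = (2.51 − 5.67392)/2.794 = -1.132.
C = C₀ × ½·erfc(-1.132) = 4.06 × 0.9453 = 3.84 mg/L.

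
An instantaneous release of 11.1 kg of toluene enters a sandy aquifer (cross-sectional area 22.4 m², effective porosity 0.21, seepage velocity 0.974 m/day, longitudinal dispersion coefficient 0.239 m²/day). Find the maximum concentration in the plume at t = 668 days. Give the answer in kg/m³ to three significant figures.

0.0527 kg/m³

The peak of an instantaneous 1D plume sits at x = vt; there the Gaussian factor is 1 and C_max = M/(n_e·A·√(4πDt)), where n_e·A is the pore area the mass is dissolved in.
√(4πDt) = √(4π × 0.239 × 668) = 44.79 m, so C_max = 11.1/(0.21 × 22.4 × 44.79) = 0.0527 kg/m³.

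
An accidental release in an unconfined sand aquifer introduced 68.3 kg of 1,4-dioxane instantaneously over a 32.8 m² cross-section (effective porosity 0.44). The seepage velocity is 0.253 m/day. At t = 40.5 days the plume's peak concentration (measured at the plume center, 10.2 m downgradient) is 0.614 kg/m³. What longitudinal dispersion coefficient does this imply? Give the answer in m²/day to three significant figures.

At the plume center C_max = M/(n_e·A·√(4πDt)), so D = M²/(4πt·(n_e·A·C_max)²).
n_e·A·C_max = 0.44 × 32.8 × 0.614 = 8.861 kg/m.
D = 68.3²/(4π × 40.5 × 8.861²) = 0.117 m²/day.

0.117 m²/day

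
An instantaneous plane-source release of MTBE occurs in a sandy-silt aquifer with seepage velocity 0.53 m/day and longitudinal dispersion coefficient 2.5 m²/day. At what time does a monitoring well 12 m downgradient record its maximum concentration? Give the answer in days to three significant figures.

15.4 days

For the 1D instantaneous-source solution, setting ∂C/∂t = 0 at fixed x gives v²t² + 2Dt − x² = 0, so t = (√(D² + v²x²) − D)/v².
√(D² + v²x²) = √(2.5² + 0.53² × 12²) = 6.834; v² = 0.2809.
t = (6.834 − 2.5)/0.2809 = 15.4 days (vs. the pure-advection estimate x/v = 22.6 d).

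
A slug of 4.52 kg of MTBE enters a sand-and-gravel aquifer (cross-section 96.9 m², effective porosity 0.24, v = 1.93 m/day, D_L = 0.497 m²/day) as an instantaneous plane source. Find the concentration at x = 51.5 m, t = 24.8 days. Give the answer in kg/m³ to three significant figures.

0.0119 kg/m³

For an instantaneous plane source, C(x,t) = M/(n_e·A·√(4πDt)) · exp(−(x−vt)²/(4Dt)), with n_e·A the pore (flow) area.
Plume center vt = 1.93 × 24.8 = 47.864 m, so the well at 51.5 m is 3.636 m downgradient of the peak.
√(4πDt) = 12.45 m, giving peak height M/(n_e·A·√(4πDt)) = 4.52/(0.24 × 96.9 × 12.45) = 0.01561 kg/m³.
(x−vt)²/(4Dt) = (3.636)²/(4 × 0.497 × 24.8) = 0.2682; exp(−0.2682) = 0.7648.
C = 0.01561 × 0.7648 = 0.0119 kg/m³.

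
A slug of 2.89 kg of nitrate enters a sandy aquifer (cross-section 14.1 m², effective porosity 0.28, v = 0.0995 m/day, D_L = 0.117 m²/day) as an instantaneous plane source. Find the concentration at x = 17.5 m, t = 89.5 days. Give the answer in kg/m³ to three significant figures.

For an instantaneous plane source, C(x,t) = M/(n_e·A·√(4πDt)) · exp(−(x−vt)²/(4Dt)), with n_e·A the pore (flow) area.
Plume center vt = 0.0995 × 89.5 = 8.90525 m, so the well at 17.5 m is 8.59475 m downgradient of the peak.
√(4πDt) = 11.47 m, giving peak height M/(n_e·A·√(4πDt)) = 2.89/(0.28 × 14.1 × 11.47) = 0.06382 kg/m³.
(x−vt)²/(4Dt) = (8.59475)²/(4 × 0.117 × 89.5) = 1.764; exp(−1.764) = 0.1714.
C = 0.06382 × 0.1714 = 0.0109 kg/m³.

0.0109 kg/m³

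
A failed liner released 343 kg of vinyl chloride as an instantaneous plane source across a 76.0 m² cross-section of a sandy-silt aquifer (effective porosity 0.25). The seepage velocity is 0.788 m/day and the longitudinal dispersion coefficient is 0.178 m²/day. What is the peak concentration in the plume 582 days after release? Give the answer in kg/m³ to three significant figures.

0.500 kg/m³

The peak of an instantaneous 1D plume sits at x = vt; there the Gaussian factor is 1 and C_max = M/(n_e·A·√(4πDt)), where n_e·A is the pore area the mass is dissolved in.
√(4πDt) = √(4π × 0.178 × 582) = 36.08 m, so C_max = 343/(0.25 × 76.0 × 36.08) = 0.500 kg/m³.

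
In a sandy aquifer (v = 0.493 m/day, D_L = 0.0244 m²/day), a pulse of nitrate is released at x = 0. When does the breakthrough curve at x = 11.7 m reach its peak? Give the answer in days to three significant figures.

23.6 days

For the 1D instantaneous-source solution, setting ∂C/∂t = 0 at fixed x gives v²t² + 2Dt − x² = 0, so t = (√(D² + v²x²) − D)/v².
√(D² + v²x²) = √(0.0244² + 0.493² × 11.7²) = 5.768; v² = 0.243049.
t = (5.768 − 0.0244)/0.243049 = 23.6 days (vs. the pure-advection estimate x/v = 23.7 d).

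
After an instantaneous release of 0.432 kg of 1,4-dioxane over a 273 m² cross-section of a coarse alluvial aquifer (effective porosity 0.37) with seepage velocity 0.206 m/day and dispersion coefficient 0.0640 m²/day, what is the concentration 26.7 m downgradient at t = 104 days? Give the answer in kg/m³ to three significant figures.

For an instantaneous plane source, C(x,t) = M/(n_e·A·√(4πDt)) · exp(−(x−vt)²/(4Dt)), with n_e·A the pore (flow) area.
Plume center vt = 0.206 × 104 = 21.424 m, so the well at 26.7 m is 5.276 m downgradient of the peak.
√(4πDt) = 9.146 m, giving peak height M/(n_e·A·√(4πDt)) = 0.432/(0.37 × 273 × 9.146) = 0.0004676 kg/m³.
(x−vt)²/(4Dt) = (5.276)²/(4 × 0.0640 × 104) = 1.046; exp(−1.046) = 0.3513.
C = 0.0004676 × 0.3513 = 0.000164 kg/m³.

0.000164 kg/m³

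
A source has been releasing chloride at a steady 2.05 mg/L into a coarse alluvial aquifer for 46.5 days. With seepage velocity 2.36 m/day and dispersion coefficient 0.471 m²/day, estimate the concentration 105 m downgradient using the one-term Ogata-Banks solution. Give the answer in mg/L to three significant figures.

1.56 mg/L

For a continuous step input, C/C₀ ≈ ½·erfc((x−vt)/(2√(Dt))).
vt = 2.36 × 46.5 = 109.74 m and 2√(Dt) = 2√(0.471 × 46.5) = 9.360 m.
Argument (x−vt)/(2√(Dt)) = (105 − 109.74)/9.360 = -0.5064; ½·erfc(-0.5064) = 0.7631.
C = 2.05 × 0.7631 = 1.56 mg/L.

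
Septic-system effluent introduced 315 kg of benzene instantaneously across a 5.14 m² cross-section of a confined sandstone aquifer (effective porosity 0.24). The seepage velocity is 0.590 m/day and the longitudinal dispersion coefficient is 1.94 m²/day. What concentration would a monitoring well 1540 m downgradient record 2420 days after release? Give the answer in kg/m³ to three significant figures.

For an instantaneous plane source, C(x,t) = M/(n_e·A·√(4πDt)) · exp(−(x−vt)²/(4Dt)), with n_e·A the pore (flow) area.
Plume center vt = 0.590 × 2420 = 1427.8 m, so the well at 1540 m is 112.2 m downgradient of the peak.
√(4πDt) = 242.9 m, giving peak height M/(n_e·A·√(4πDt)) = 315/(0.24 × 5.14 × 242.9) = 1.051 kg/m³.
(x−vt)²/(4Dt) = (112.2)²/(4 × 1.94 × 2420) = 0.6704; exp(−0.6704) = 0.5115.
C = 1.051 × 0.5115 = 0.538 kg/m³.

0.538 kg/m³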